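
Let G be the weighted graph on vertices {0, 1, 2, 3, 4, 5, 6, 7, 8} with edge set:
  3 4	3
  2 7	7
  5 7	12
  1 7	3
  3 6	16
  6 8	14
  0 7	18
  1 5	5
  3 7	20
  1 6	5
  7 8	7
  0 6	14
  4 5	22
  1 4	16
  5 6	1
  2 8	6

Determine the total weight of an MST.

55

Kruskal: consider edges lightest-first.
5 6 (1): add — endpoints in different components.
1 7 (3): add — endpoints in different components.
3 4 (3): add — endpoints in different components.
1 5 (5): add — endpoints in different components.
1 6 (5): skip — 1 and 6 already connected.
2 8 (6): add — endpoints in different components.
2 7 (7): add — endpoints in different components.
7 8 (7): skip — 7 and 8 already connected.
5 7 (12): skip — 5 and 7 already connected.
0 6 (14): add — endpoints in different components.
6 8 (14): skip — 6 and 8 already connected.
1 4 (16): add — endpoints in different components.
MST edges: 5 6, 1 7, 3 4, 1 5, 2 8, 2 7, 0 6, 1 4; total weight 1+3+3+5+6+7+14+16 = 55.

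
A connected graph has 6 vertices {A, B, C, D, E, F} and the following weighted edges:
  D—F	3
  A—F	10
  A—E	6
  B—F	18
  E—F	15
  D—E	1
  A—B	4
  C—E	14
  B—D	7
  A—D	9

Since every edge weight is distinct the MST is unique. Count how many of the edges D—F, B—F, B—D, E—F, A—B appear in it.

2

Kruskal's algorithm — process edges by increasing weight (ties by edge label):
D—E (1): add. Components now {A} {B} {C} {D,E} {F}
D—F (3): add. Components now {A} {B} {C} {D,E,F}
A—B (4): add. Components now {A,B} {C} {D,E,F}
A—E (6): add. Components now {A,B,D,E,F} {C}
B—D (7): skip — B and D already connected.
A—D (9): skip — A and D already connected.
A—F (10): skip — A and F already connected.
C—E (14): add. Components now {A,B,C,D,E,F}
MST edge set: {D—E, D—F, A—B, A—E, C—E}.
Of the listed edges, {D—F, A—B} are in the MST → 2.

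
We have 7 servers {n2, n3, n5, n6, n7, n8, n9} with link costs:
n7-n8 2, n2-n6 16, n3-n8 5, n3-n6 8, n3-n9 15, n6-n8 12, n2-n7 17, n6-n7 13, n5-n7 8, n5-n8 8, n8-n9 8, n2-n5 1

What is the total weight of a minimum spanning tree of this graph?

Kruskal: consider edges lightest-first.
n2-n5 (1): add. Components now {n7} {n9} {n6} {n2,n5} {n8} {n3}
n7-n8 (2): add. Components now {n7,n8} {n9} {n6} {n2,n5} {n3}
n3-n8 (5): add. Components now {n3,n7,n8} {n9} {n6} {n2,n5}
n3-n6 (8): add. Components now {n3,n6,n7,n8} {n9} {n2,n5}
n5-n7 (8): add. Components now {n2,n3,n5,n6,n7,n8} {n9}
n5-n8 (8): skip — n5 and n8 already connected.
n8-n9 (8): add. Components now {n2,n3,n5,n6,n7,n8,n9}
MST edges: n2-n5, n7-n8, n3-n8, n3-n6, n5-n7, n8-n9; total weight 1+2+5+8+8+8 = 32.

32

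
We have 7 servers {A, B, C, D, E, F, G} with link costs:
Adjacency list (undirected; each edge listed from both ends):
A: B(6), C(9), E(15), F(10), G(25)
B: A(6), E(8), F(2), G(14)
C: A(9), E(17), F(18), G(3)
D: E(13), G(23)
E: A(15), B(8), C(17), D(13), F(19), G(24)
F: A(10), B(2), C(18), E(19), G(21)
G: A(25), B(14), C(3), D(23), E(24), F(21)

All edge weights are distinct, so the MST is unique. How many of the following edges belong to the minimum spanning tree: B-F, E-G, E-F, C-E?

1

Kruskal: consider edges lightest-first.
B-F (2): add — endpoints in different components.
C-G (3): add — endpoints in different components.
A-B (6): add — endpoints in different components.
B-E (8): add — endpoints in different components.
A-C (9): add — endpoints in different components.
A-F (10): skip — A and F already connected.
D-E (13): add — endpoints in different components.
MST edge set: {B-F, C-G, A-B, B-E, A-C, D-E}.
Of the listed edges, {B-F} are in the MST → 1.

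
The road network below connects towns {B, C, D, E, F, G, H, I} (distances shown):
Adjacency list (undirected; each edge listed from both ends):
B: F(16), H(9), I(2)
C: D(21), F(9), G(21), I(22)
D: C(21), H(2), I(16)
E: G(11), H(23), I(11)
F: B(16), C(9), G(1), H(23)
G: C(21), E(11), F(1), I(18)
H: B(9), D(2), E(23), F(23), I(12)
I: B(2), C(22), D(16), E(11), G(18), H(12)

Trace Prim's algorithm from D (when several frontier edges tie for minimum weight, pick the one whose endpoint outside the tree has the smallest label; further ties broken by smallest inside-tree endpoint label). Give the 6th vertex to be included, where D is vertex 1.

Prim's algorithm from D:
Step 1: cheapest edge leaving the tree is D H (2); add H.
Step 2: cheapest edge leaving the tree is B H (9); add B.
Step 3: cheapest edge leaving the tree is B I (2); add I.
Step 4: cheapest edge leaving the tree is E I (11); add E.
Step 5: cheapest edge leaving the tree is E G (11); add G.
Step 6: cheapest edge leaving the tree is F G (1); add F.
Step 7: cheapest edge leaving the tree is C F (9); add C.
Vertex order: D, H, B, I, E, G, F, C. The 6th vertex is G.

G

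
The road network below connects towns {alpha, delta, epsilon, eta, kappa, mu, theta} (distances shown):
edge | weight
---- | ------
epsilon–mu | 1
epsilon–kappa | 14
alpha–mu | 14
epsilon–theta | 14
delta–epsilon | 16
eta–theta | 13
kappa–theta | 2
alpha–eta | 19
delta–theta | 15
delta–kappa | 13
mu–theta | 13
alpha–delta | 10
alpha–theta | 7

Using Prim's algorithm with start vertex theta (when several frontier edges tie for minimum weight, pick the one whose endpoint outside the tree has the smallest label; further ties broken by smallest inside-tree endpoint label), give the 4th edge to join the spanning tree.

eta-theta

Grow the tree from theta using Prim:
Step 1: frontier [kappa–theta 2, alpha–theta 7, eta–theta 13, mu–theta 13, epsilon–theta 14, delta–theta 15] → take kappa–theta (2); add kappa.
Step 2: frontier [delta–kappa 13, epsilon–kappa 14, alpha–theta 7, eta–theta 13, mu–theta 13, epsilon–theta 14, delta–theta 15] → take alpha–theta (7); add alpha.
Step 3: frontier [alpha–delta 10, alpha–mu 14, alpha–eta 19, delta–kappa 13, epsilon–kappa 14, eta–theta 13, mu–theta 13, epsilon–theta 14, delta–theta 15] → take alpha–delta (10); add delta.
Step 4: frontier [alpha–mu 14, alpha–eta 19, delta–epsilon 16, epsilon–kappa 14, eta–theta 13, mu–theta 13, epsilon–theta 14] → take eta–theta (13); add eta.
Step 5: frontier [alpha–mu 14, delta–epsilon 16, epsilon–kappa 14, mu–theta 13, epsilon–theta 14] → take mu–theta (13); add mu.
Step 6: frontier [delta–epsilon 16, epsilon–kappa 14, epsilon–mu 1, epsilon–theta 14] → take epsilon–mu (1); add epsilon.
The 4th edge added is eta–theta.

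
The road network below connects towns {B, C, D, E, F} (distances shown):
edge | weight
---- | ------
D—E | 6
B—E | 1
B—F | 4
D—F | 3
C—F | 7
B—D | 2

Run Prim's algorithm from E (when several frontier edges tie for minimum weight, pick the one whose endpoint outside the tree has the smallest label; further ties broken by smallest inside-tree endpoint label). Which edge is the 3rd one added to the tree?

D-F

Prim's algorithm from E:
Step 1: cheapest edge leaving the tree is B—E (1); add B.
Step 2: cheapest edge leaving the tree is B—D (2); add D.
Step 3: cheapest edge leaving the tree is D—F (3); add F.
Step 4: cheapest edge leaving the tree is C—F (7); add C.
The 3rd edge added is D—F.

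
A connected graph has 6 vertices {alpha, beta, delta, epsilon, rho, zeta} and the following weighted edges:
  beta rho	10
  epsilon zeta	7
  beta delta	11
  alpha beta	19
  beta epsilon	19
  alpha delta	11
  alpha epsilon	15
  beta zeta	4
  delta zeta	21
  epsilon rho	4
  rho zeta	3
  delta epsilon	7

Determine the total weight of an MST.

29

Kruskal: consider edges lightest-first.
rho zeta (3): add. Components now {beta} {alpha} {rho,zeta} {delta} {epsilon}
beta zeta (4): add. Components now {beta,rho,zeta} {alpha} {delta} {epsilon}
epsilon rho (4): add. Components now {beta,epsilon,rho,zeta} {alpha} {delta}
delta epsilon (7): add. Components now {beta,delta,epsilon,rho,zeta} {alpha}
epsilon zeta (7): skip — zeta and epsilon already connected.
beta rho (10): skip — beta and rho already connected.
alpha delta (11): add. Components now {alpha,beta,delta,epsilon,rho,zeta}
MST edges: rho zeta, beta zeta, epsilon rho, delta epsilon, alpha delta; total weight 3+4+4+7+11 = 29.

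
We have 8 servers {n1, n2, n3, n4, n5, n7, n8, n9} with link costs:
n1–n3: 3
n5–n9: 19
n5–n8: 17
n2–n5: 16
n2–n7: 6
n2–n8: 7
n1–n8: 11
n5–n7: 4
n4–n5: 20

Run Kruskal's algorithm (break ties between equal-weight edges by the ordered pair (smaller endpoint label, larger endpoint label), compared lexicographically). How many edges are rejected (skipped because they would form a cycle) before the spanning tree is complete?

2

Kruskal: consider edges lightest-first.
n1–n3 (3): add — endpoints in different components.
n5–n7 (4): add — endpoints in different components.
n2–n7 (6): add — endpoints in different components.
n2–n8 (7): add — endpoints in different components.
n1–n8 (11): add — endpoints in different components.
n2–n5 (16): skip — n2 and n5 already connected.
n5–n8 (17): skip — n8 and n5 already connected.
n5–n9 (19): add — endpoints in different components.
n4–n5 (20): add — endpoints in different components.
Edges rejected before the tree was complete: 2.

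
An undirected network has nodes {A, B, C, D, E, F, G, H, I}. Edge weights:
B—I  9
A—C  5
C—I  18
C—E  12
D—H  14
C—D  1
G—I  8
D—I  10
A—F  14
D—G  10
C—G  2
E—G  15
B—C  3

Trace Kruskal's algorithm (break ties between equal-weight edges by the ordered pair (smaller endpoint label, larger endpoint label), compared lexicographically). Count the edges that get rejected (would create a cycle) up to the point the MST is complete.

Kruskal's algorithm — process edges by increasing weight (ties by edge label):
C—D (1): add — endpoints in different components.
C—G (2): add — endpoints in different components.
B—C (3): add — endpoints in different components.
A—C (5): add — endpoints in different components.
G—I (8): add — endpoints in different components.
B—I (9): skip — B and I already connected.
D—G (10): skip — D and G already connected.
D—I (10): skip — D and I already connected.
C—E (12): add — endpoints in different components.
A—F (14): add — endpoints in different components.
D—H (14): add — endpoints in different components.
Edges rejected before the tree was complete: 3.

3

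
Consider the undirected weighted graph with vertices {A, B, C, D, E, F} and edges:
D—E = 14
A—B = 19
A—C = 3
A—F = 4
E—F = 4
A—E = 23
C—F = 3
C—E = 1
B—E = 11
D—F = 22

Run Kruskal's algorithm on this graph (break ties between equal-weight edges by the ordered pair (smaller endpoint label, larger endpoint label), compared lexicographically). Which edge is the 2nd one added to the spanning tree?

Sort edges by weight, then run Kruskal:
C—E (1): add — endpoints in different components.
A—C (3): add — endpoints in different components.
C—F (3): add — endpoints in different components.
A—F (4): skip — A and F already connected.
E—F (4): skip — E and F already connected.
B—E (11): add — endpoints in different components.
D—E (14): add — endpoints in different components.
The 2nd edge added is A—C.

A-C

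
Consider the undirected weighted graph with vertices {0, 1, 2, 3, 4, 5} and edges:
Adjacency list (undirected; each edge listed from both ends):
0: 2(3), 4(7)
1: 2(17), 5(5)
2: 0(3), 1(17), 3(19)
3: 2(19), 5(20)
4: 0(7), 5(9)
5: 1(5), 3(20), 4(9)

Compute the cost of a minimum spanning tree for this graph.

43

Prim, starting at 0.
Step 1: cheapest edge leaving the tree is 0–2 (3); add 2.
Step 2: cheapest edge leaving the tree is 0–4 (7); add 4.
Step 3: cheapest edge leaving the tree is 4–5 (9); add 5.
Step 4: cheapest edge leaving the tree is 1–5 (5); add 1.
Step 5: cheapest edge leaving the tree is 2–3 (19); add 3.
MST edges: 0–2, 0–4, 4–5, 1–5, 2–3; total weight 3+7+9+5+19 = 43.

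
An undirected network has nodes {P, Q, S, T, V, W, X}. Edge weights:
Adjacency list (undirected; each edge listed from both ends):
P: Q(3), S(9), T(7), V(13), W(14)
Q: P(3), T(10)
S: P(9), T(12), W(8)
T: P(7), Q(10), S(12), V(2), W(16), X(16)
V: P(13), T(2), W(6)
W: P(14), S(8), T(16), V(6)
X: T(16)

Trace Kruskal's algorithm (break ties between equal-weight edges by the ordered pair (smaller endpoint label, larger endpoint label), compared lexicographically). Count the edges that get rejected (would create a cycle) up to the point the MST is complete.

6

Kruskal's algorithm — process edges by increasing weight (ties by edge label):
T V (2): add. Components now {T,V} {Q} {X} {W} {P} {S}
P Q (3): add. Components now {T,V} {P,Q} {X} {W} {S}
V W (6): add. Components now {T,V,W} {P,Q} {X} {S}
P T (7): add. Components now {P,Q,T,V,W} {X} {S}
S W (8): add. Components now {P,Q,S,T,V,W} {X}
P S (9): skip — P and S already connected.
Q T (10): skip — Q and T already connected.
S T (12): skip — S and T already connected.
P V (13): skip — V and P already connected.
P W (14): skip — W and P already connected.
T W (16): skip — W and T already connected.
T X (16): add. Components now {P,Q,S,T,V,W,X}
Edges rejected before the tree was complete: 6.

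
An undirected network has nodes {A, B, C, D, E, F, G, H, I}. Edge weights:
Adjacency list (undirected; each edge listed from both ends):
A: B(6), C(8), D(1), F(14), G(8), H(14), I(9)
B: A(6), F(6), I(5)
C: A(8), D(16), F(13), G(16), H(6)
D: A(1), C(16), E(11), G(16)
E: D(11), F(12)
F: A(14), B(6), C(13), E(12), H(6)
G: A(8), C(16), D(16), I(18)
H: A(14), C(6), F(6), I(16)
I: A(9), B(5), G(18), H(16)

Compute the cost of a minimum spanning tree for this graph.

Kruskal's algorithm — process edges by increasing weight (ties by edge label):
A D (1): add — endpoints in different components.
B I (5): add — endpoints in different components.
A B (6): add — endpoints in different components.
B F (6): add — endpoints in different components.
C H (6): add — endpoints in different components.
F H (6): add — endpoints in different components.
A C (8): skip — A and C already connected.
A G (8): add — endpoints in different components.
A I (9): skip — A and I already connected.
D E (11): add — endpoints in different components.
MST edges: A D, B I, A B, B F, C H, F H, A G, D E; total weight 1+5+6+6+6+6+8+11 = 49.

49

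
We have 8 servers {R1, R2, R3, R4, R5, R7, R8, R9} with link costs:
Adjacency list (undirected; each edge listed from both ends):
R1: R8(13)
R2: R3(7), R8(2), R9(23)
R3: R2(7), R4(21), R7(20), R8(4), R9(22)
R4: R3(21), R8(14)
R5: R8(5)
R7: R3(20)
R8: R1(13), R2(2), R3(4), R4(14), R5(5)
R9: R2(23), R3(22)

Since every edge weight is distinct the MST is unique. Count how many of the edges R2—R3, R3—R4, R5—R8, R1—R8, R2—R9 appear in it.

Kruskal's algorithm — process edges by increasing weight (ties by edge label):
R2—R8 (2): add — endpoints in different components.
R3—R8 (4): add — endpoints in different components.
R5—R8 (5): add — endpoints in different components.
R2—R3 (7): skip — R2 and R3 already connected.
R1—R8 (13): add — endpoints in different components.
R4—R8 (14): add — endpoints in different components.
R3—R7 (20): add — endpoints in different components.
R3—R4 (21): skip — R4 and R3 already connected.
R3—R9 (22): add — endpoints in different components.
MST edge set: {R2—R8, R3—R8, R5—R8, R1—R8, R4—R8, R3—R7, R3—R9}.
Of the listed edges, {R5—R8, R1—R8} are in the MST → 2.

2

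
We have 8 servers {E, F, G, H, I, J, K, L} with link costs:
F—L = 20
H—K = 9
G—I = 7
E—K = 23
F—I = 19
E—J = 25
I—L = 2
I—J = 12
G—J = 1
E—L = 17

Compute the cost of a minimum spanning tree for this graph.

Prim's algorithm from G:
Step 1: cheapest edge leaving the tree is G—J (1); add J.
Step 2: cheapest edge leaving the tree is G—I (7); add I.
Step 3: cheapest edge leaving the tree is I—L (2); add L.
Step 4: cheapest edge leaving the tree is E—L (17); add E.
Step 5: cheapest edge leaving the tree is F—I (19); add F.
Step 6: cheapest edge leaving the tree is E—K (23); add K.
Step 7: cheapest edge leaving the tree is H—K (9); add H.
MST edges: G—J, G—I, I—L, E—L, F—I, E—K, H—K; total weight 1+7+2+17+19+23+9 = 78.

78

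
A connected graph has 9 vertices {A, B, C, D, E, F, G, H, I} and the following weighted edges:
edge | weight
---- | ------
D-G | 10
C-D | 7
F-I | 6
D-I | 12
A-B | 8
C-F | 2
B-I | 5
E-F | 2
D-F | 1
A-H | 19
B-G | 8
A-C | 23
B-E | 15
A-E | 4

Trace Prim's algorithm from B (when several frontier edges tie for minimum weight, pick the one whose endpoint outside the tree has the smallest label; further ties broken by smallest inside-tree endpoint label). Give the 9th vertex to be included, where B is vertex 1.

Grow the tree from B using Prim:
Step 1: cheapest edge leaving the tree is B-I (5); add I.
Step 2: cheapest edge leaving the tree is F-I (6); add F.
Step 3: cheapest edge leaving the tree is D-F (1); add D.
Step 4: cheapest edge leaving the tree is C-F (2); add C.
Step 5: cheapest edge leaving the tree is E-F (2); add E.
Step 6: cheapest edge leaving the tree is A-E (4); add A.
Step 7: cheapest edge leaving the tree is B-G (8); add G.
Step 8: cheapest edge leaving the tree is A-H (19); add H.
Vertex order: B, I, F, D, C, E, A, G, H. The 9th vertex is H.

H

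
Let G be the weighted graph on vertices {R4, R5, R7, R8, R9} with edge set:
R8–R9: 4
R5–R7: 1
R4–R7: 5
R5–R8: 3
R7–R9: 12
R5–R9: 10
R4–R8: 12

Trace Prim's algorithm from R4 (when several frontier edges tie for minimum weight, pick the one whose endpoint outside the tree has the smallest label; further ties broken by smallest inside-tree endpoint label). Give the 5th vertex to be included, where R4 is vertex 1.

Prim, starting at R4.
Step 1: frontier [R4–R7 5, R4–R8 12] → take R4–R7 (5); add R7.
Step 2: frontier [R4–R8 12, R5–R7 1, R7–R9 12] → take R5–R7 (1); add R5.
Step 3: frontier [R4–R8 12, R5–R8 3, R5–R9 10, R7–R9 12] → take R5–R8 (3); add R8.
Step 4: frontier [R5–R9 10, R7–R9 12, R8–R9 4] → take R8–R9 (4); add R9.
Vertex order: R4, R7, R5, R8, R9. The 5th vertex is R9.

R9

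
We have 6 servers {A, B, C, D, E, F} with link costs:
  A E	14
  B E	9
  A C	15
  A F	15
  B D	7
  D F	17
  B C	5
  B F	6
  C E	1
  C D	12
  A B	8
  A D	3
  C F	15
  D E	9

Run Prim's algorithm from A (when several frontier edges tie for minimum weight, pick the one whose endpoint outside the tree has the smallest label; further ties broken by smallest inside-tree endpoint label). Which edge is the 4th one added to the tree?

Prim's algorithm from A:
Step 1: cheapest edge leaving the tree is A D (3); add D.
Step 2: cheapest edge leaving the tree is B D (7); add B.
Step 3: cheapest edge leaving the tree is B C (5); add C.
Step 4: cheapest edge leaving the tree is C E (1); add E.
Step 5: cheapest edge leaving the tree is B F (6); add F.
The 4th edge added is C E.

C-E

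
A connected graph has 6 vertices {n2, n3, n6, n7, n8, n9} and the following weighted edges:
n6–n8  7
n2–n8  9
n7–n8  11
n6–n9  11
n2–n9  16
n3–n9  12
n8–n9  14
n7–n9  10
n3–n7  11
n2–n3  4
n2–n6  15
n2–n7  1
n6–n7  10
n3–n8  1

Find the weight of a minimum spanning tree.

Kruskal: consider edges lightest-first.
n2–n7 (1): add — endpoints in different components.
n3–n8 (1): add — endpoints in different components.
n2–n3 (4): add — endpoints in different components.
n6–n8 (7): add — endpoints in different components.
n2–n8 (9): skip — n2 and n8 already connected.
n6–n7 (10): skip — n7 and n6 already connected.
n7–n9 (10): add — endpoints in different components.
MST edges: n2–n7, n3–n8, n2–n3, n6–n8, n7–n9; total weight 1+1+4+7+10 = 23.

23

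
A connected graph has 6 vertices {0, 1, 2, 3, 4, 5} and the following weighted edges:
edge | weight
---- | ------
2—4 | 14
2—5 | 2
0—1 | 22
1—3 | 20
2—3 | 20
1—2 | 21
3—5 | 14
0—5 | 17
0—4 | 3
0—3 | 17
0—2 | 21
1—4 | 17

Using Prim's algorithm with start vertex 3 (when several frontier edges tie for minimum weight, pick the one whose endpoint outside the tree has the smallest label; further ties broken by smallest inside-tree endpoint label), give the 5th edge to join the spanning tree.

Prim's algorithm from 3:
Step 1: cheapest edge leaving the tree is 3—5 (14); add 5.
Step 2: cheapest edge leaving the tree is 2—5 (2); add 2.
Step 3: cheapest edge leaving the tree is 2—4 (14); add 4.
Step 4: cheapest edge leaving the tree is 0—4 (3); add 0.
Step 5: cheapest edge leaving the tree is 1—4 (17); add 1.
The 5th edge added is 1—4.

1-4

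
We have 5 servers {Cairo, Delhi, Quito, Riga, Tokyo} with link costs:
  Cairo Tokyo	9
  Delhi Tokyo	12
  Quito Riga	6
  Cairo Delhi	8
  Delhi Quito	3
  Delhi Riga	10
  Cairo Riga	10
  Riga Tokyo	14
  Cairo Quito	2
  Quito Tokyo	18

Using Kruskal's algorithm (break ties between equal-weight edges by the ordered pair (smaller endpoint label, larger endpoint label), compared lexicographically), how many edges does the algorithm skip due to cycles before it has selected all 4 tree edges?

1

Sort edges by weight, then run Kruskal:
Cairo Quito (2): add. Components now {Delhi} {Tokyo} {Riga} {Cairo,Quito}
Delhi Quito (3): add. Components now {Cairo,Delhi,Quito} {Tokyo} {Riga}
Quito Riga (6): add. Components now {Cairo,Delhi,Quito,Riga} {Tokyo}
Cairo Delhi (8): skip — Delhi and Cairo already connected.
Cairo Tokyo (9): add. Components now {Cairo,Delhi,Quito,Riga,Tokyo}
Edges rejected before the tree was complete: 1.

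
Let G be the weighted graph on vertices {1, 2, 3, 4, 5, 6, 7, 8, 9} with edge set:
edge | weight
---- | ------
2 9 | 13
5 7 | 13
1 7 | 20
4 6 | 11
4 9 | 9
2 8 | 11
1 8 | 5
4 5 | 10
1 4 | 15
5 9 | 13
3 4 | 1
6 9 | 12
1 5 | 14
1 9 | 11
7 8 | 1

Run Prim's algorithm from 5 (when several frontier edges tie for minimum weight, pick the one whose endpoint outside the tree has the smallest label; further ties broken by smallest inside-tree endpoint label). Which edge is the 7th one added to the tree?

2-8

Prim, starting at 5.
Step 1: cheapest edge leaving the tree is 4 5 (10); add 4.
Step 2: cheapest edge leaving the tree is 3 4 (1); add 3.
Step 3: cheapest edge leaving the tree is 4 9 (9); add 9.
Step 4: cheapest edge leaving the tree is 1 9 (11); add 1.
Step 5: cheapest edge leaving the tree is 1 8 (5); add 8.
Step 6: cheapest edge leaving the tree is 7 8 (1); add 7.
Step 7: cheapest edge leaving the tree is 2 8 (11); add 2.
Step 8: cheapest edge leaving the tree is 4 6 (11); add 6.
The 7th edge added is 2 8.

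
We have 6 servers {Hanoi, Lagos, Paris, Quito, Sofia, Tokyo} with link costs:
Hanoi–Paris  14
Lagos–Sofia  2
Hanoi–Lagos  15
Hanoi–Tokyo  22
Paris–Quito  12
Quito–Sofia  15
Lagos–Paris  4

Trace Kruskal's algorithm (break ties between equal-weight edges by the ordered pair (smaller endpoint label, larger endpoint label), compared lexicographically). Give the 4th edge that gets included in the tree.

Sort edges by weight, then run Kruskal:
Lagos–Sofia (2): add — endpoints in different components.
Lagos–Paris (4): add — endpoints in different components.
Paris–Quito (12): add — endpoints in different components.
Hanoi–Paris (14): add — endpoints in different components.
Hanoi–Lagos (15): skip — Hanoi and Lagos already connected.
Quito–Sofia (15): skip — Quito and Sofia already connected.
Hanoi–Tokyo (22): add — endpoints in different components.
The 4th edge added is Hanoi–Paris.

Hanoi-Paris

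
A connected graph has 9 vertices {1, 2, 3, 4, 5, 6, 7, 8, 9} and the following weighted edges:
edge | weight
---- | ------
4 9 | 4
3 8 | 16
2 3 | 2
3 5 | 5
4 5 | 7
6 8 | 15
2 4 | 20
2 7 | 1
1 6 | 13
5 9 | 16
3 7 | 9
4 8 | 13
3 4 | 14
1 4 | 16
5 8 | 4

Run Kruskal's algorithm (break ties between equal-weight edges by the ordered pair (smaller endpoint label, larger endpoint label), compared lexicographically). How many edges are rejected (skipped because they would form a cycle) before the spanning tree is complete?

Kruskal: consider edges lightest-first.
2 7 (1): add — endpoints in different components.
2 3 (2): add — endpoints in different components.
4 9 (4): add — endpoints in different components.
5 8 (4): add — endpoints in different components.
3 5 (5): add — endpoints in different components.
4 5 (7): add — endpoints in different components.
3 7 (9): skip — 3 and 7 already connected.
1 6 (13): add — endpoints in different components.
4 8 (13): skip — 4 and 8 already connected.
3 4 (14): skip — 3 and 4 already connected.
6 8 (15): add — endpoints in different components.
Edges rejected before the tree was complete: 3.

3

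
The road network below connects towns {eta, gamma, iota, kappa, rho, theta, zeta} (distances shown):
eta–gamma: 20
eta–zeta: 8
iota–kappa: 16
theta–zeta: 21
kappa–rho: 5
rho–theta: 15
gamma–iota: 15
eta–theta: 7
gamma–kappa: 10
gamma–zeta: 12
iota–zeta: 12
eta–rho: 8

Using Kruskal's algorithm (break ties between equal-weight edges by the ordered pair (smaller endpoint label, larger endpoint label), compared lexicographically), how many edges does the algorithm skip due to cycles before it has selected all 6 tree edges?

1

Sort edges by weight, then run Kruskal:
kappa–rho (5): add — endpoints in different components.
eta–theta (7): add — endpoints in different components.
eta–rho (8): add — endpoints in different components.
eta–zeta (8): add — endpoints in different components.
gamma–kappa (10): add — endpoints in different components.
gamma–zeta (12): skip — gamma and zeta already connected.
iota–zeta (12): add — endpoints in different components.
Edges rejected before the tree was complete: 1.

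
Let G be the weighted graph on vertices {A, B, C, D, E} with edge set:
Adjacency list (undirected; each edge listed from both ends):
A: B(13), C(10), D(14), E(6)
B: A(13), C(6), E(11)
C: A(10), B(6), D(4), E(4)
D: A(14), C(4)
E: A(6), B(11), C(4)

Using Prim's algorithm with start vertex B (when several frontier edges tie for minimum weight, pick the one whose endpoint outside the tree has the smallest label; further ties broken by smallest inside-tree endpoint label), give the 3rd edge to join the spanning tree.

Prim, starting at B.
Step 1: frontier [B–C 6, B–E 11, A–B 13] → take B–C (6); add C.
Step 2: frontier [B–E 11, A–B 13, C–D 4, C–E 4, A–C 10] → take C–D (4); add D.
Step 3: frontier [B–E 11, A–B 13, C–E 4, A–C 10, A–D 14] → take C–E (4); add E.
Step 4: frontier [A–B 13, A–C 10, A–D 14, A–E 6] → take A–E (6); add A.
The 3rd edge added is C–E.

C-E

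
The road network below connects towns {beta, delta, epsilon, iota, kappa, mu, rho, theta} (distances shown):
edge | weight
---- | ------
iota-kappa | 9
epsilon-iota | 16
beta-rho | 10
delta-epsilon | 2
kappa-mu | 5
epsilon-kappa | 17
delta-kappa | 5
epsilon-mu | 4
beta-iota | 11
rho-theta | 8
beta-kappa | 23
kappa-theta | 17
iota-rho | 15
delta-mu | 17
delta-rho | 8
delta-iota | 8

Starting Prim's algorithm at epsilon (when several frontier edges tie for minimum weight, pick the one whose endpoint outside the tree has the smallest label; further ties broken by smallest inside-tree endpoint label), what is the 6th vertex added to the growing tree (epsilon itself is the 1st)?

Prim, starting at epsilon.
Step 1: cheapest edge leaving the tree is delta-epsilon (2); add delta.
Step 2: cheapest edge leaving the tree is epsilon-mu (4); add mu.
Step 3: cheapest edge leaving the tree is delta-kappa (5); add kappa.
Step 4: cheapest edge leaving the tree is delta-iota (8); add iota.
Step 5: cheapest edge leaving the tree is delta-rho (8); add rho.
Step 6: cheapest edge leaving the tree is rho-theta (8); add theta.
Step 7: cheapest edge leaving the tree is beta-rho (10); add beta.
Vertex order: epsilon, delta, mu, kappa, iota, rho, theta, beta. The 6th vertex is rho.

rho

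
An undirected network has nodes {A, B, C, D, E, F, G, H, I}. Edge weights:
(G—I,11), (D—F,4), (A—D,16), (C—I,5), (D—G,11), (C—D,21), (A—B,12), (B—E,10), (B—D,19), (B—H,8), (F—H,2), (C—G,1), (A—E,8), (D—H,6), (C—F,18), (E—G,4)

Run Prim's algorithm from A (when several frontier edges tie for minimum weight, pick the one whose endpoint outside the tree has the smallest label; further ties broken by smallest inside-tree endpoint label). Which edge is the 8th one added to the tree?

Prim, starting at A.
Step 1: cheapest edge leaving the tree is A—E (8); add E.
Step 2: cheapest edge leaving the tree is E—G (4); add G.
Step 3: cheapest edge leaving the tree is C—G (1); add C.
Step 4: cheapest edge leaving the tree is C—I (5); add I.
Step 5: cheapest edge leaving the tree is B—E (10); add B.
Step 6: cheapest edge leaving the tree is B—H (8); add H.
Step 7: cheapest edge leaving the tree is F—H (2); add F.
Step 8: cheapest edge leaving the tree is D—F (4); add D.
The 8th edge added is D—F.

D-F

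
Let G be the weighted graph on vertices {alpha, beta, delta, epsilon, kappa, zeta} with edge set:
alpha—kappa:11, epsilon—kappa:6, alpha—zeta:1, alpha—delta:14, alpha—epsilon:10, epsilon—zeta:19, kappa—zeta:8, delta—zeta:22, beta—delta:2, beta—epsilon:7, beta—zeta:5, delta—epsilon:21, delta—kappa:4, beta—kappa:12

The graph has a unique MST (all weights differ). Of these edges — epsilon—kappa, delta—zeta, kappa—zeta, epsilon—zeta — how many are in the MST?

Kruskal: consider edges lightest-first.
alpha—zeta (1): add — endpoints in different components.
beta—delta (2): add — endpoints in different components.
delta—kappa (4): add — endpoints in different components.
beta—zeta (5): add — endpoints in different components.
epsilon—kappa (6): add — endpoints in different components.
MST edge set: {alpha—zeta, beta—delta, delta—kappa, beta—zeta, epsilon—kappa}.
Of the listed edges, {epsilon—kappa} are in the MST → 1.

1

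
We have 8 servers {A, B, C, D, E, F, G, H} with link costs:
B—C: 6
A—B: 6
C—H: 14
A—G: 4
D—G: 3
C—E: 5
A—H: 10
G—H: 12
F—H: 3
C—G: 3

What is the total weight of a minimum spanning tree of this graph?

34

Grow the tree from B using Prim:
Step 1: cheapest edge leaving the tree is A—B (6); add A.
Step 2: cheapest edge leaving the tree is A—G (4); add G.
Step 3: cheapest edge leaving the tree is C—G (3); add C.
Step 4: cheapest edge leaving the tree is D—G (3); add D.
Step 5: cheapest edge leaving the tree is C—E (5); add E.
Step 6: cheapest edge leaving the tree is A—H (10); add H.
Step 7: cheapest edge leaving the tree is F—H (3); add F.
MST edges: A—B, A—G, C—G, D—G, C—E, A—H, F—H; total weight 6+4+3+3+5+10+3 = 34.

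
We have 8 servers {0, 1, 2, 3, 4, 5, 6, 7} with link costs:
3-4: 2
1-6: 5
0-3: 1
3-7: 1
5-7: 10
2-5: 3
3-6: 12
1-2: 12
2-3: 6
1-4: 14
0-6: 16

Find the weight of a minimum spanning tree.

Grow the tree from 7 using Prim:
Step 1: frontier [3-7 1, 5-7 10] → take 3-7 (1); add 3.
Step 2: frontier [0-3 1, 3-4 2, 2-3 6, 3-6 12, 5-7 10] → take 0-3 (1); add 0.
Step 3: frontier [0-6 16, 3-4 2, 2-3 6, 3-6 12, 5-7 10] → take 3-4 (2); add 4.
Step 4: frontier [0-6 16, 2-3 6, 3-6 12, 1-4 14, 5-7 10] → take 2-3 (6); add 2.
Step 5: frontier [0-6 16, 2-5 3, 1-2 12, 3-6 12, 1-4 14, 5-7 10] → take 2-5 (3); add 5.
Step 6: frontier [0-6 16, 1-2 12, 3-6 12, 1-4 14] → take 1-2 (12); add 1.
Step 7: frontier [0-6 16, 1-6 5, 3-6 12] → take 1-6 (5); add 6.
MST edges: 3-7, 0-3, 3-4, 2-3, 2-5, 1-2, 1-6; total weight 1+1+2+6+3+12+5 = 30.

30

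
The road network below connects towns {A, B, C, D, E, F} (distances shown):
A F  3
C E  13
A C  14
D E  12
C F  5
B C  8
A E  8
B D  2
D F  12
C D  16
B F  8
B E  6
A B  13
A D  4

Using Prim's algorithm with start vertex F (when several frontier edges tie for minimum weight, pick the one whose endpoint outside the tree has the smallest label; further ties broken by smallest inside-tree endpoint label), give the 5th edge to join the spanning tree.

B-E

Prim's algorithm from F:
Step 1: frontier [A F 3, C F 5, B F 8, D F 12] → take A F (3); add A.
Step 2: frontier [A D 4, A E 8, A B 13, A C 14, C F 5, B F 8, D F 12] → take A D (4); add D.
Step 3: frontier [A E 8, A B 13, A C 14, B D 2, D E 12, C D 16, C F 5, B F 8] → take B D (2); add B.
Step 4: frontier [A E 8, A C 14, B E 6, B C 8, D E 12, C D 16, C F 5] → take C F (5); add C.
Step 5: frontier [A E 8, B E 6, C E 13, D E 12] → take B E (6); add E.
The 5th edge added is B E.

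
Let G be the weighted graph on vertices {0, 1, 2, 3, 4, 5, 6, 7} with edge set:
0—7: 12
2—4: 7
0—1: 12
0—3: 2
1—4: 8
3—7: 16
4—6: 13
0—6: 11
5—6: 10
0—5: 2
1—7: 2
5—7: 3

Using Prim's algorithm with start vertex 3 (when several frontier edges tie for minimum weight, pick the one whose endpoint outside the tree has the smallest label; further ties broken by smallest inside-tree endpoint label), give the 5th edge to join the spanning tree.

Prim's algorithm from 3:
Step 1: cheapest edge leaving the tree is 0—3 (2); add 0.
Step 2: cheapest edge leaving the tree is 0—5 (2); add 5.
Step 3: cheapest edge leaving the tree is 5—7 (3); add 7.
Step 4: cheapest edge leaving the tree is 1—7 (2); add 1.
Step 5: cheapest edge leaving the tree is 1—4 (8); add 4.
Step 6: cheapest edge leaving the tree is 2—4 (7); add 2.
Step 7: cheapest edge leaving the tree is 5—6 (10); add 6.
The 5th edge added is 1—4.

1-4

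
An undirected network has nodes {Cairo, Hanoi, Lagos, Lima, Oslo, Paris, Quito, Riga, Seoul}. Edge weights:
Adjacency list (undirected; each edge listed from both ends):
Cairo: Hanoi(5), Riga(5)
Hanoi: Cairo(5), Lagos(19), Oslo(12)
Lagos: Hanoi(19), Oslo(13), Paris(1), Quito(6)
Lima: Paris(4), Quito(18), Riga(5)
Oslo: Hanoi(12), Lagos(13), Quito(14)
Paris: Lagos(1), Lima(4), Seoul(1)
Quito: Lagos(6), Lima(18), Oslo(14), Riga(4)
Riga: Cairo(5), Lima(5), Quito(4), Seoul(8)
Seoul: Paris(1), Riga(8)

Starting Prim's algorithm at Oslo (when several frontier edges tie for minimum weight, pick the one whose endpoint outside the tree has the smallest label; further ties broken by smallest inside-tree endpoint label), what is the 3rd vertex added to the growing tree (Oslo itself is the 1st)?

Cairo

Grow the tree from Oslo using Prim:
Step 1: cheapest edge leaving the tree is Hanoi–Oslo (12); add Hanoi.
Step 2: cheapest edge leaving the tree is Cairo–Hanoi (5); add Cairo.
Step 3: cheapest edge leaving the tree is Cairo–Riga (5); add Riga.
Step 4: cheapest edge leaving the tree is Quito–Riga (4); add Quito.
Step 5: cheapest edge leaving the tree is Lima–Riga (5); add Lima.
Step 6: cheapest edge leaving the tree is Lima–Paris (4); add Paris.
Step 7: cheapest edge leaving the tree is Lagos–Paris (1); add Lagos.
Step 8: cheapest edge leaving the tree is Paris–Seoul (1); add Seoul.
Vertex order: Oslo, Hanoi, Cairo, Riga, Quito, Lima, Paris, Lagos, Seoul. The 3rd vertex is Cairo.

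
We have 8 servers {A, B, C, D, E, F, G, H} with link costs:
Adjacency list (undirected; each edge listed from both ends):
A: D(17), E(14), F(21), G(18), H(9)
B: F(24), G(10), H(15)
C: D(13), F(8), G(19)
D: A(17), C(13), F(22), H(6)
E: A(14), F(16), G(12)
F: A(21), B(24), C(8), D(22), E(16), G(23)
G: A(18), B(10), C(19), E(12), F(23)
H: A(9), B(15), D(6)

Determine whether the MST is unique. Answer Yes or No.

Yes

Kruskal: consider edges lightest-first.
D H (6): add — endpoints in different components.
C F (8): add — endpoints in different components.
A H (9): add — endpoints in different components.
B G (10): add — endpoints in different components.
E G (12): add — endpoints in different components.
C D (13): add — endpoints in different components.
A E (14): add — endpoints in different components.
Every non-tree edge has weight strictly greater than the heaviest edge on the tree path between its endpoints, so the MST is unique.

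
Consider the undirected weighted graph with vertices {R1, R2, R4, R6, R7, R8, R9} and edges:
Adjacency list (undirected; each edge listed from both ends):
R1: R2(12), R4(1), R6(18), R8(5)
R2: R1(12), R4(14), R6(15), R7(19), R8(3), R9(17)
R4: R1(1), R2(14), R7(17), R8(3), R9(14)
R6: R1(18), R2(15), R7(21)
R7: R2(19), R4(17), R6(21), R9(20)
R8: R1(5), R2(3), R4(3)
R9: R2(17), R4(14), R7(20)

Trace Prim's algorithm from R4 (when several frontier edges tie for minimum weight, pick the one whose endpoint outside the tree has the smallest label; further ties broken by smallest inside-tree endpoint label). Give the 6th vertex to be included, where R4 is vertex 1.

R6

Grow the tree from R4 using Prim:
Step 1: cheapest edge leaving the tree is R1-R4 (1); add R1.
Step 2: cheapest edge leaving the tree is R4-R8 (3); add R8.
Step 3: cheapest edge leaving the tree is R2-R8 (3); add R2.
Step 4: cheapest edge leaving the tree is R4-R9 (14); add R9.
Step 5: cheapest edge leaving the tree is R2-R6 (15); add R6.
Step 6: cheapest edge leaving the tree is R4-R7 (17); add R7.
Vertex order: R4, R1, R8, R2, R9, R6, R7. The 6th vertex is R6.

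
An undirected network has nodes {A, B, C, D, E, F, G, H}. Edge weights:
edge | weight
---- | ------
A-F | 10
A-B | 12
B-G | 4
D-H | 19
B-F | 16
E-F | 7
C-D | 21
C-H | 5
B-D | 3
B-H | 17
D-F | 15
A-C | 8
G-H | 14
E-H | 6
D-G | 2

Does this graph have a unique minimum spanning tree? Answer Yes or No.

Kruskal: consider edges lightest-first.
D-G (2): add — endpoints in different components.
B-D (3): add — endpoints in different components.
B-G (4): skip — B and G already connected.
C-H (5): add — endpoints in different components.
E-H (6): add — endpoints in different components.
E-F (7): add — endpoints in different components.
A-C (8): add — endpoints in different components.
A-F (10): skip — A and F already connected.
A-B (12): add — endpoints in different components.
Every non-tree edge has weight strictly greater than the heaviest edge on the tree path between its endpoints, so the MST is unique.

Yes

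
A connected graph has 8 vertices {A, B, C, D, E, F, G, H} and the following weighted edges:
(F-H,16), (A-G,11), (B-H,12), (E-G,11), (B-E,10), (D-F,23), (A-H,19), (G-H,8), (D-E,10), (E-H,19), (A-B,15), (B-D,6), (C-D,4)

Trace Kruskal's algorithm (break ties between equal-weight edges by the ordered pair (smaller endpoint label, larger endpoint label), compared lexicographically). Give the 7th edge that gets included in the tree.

Kruskal's algorithm — process edges by increasing weight (ties by edge label):
C-D (4): add — endpoints in different components.
B-D (6): add — endpoints in different components.
G-H (8): add — endpoints in different components.
B-E (10): add — endpoints in different components.
D-E (10): skip — D and E already connected.
A-G (11): add — endpoints in different components.
E-G (11): add — endpoints in different components.
B-H (12): skip — B and H already connected.
A-B (15): skip — A and B already connected.
F-H (16): add — endpoints in different components.
The 7th edge added is F-H.

F-H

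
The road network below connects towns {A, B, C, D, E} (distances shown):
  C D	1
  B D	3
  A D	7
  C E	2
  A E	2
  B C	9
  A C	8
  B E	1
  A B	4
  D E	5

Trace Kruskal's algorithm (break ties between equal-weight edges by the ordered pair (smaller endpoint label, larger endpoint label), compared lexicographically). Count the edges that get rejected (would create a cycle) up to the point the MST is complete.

0

Kruskal: consider edges lightest-first.
B E (1): add. Components now {A} {B,E} {C} {D}
C D (1): add. Components now {A} {B,E} {C,D}
A E (2): add. Components now {A,B,E} {C,D}
C E (2): add. Components now {A,B,C,D,E}
Edges rejected before the tree was complete: 0.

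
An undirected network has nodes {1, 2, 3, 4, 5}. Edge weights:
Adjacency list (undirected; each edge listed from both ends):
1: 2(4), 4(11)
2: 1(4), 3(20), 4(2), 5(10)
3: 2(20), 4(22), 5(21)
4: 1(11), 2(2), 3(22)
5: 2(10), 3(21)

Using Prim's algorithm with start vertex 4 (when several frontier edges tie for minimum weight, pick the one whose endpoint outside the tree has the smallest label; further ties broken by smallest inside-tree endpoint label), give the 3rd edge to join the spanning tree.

2-5

Prim's algorithm from 4:
Step 1: frontier [2–4 2, 1–4 11, 3–4 22] → take 2–4 (2); add 2.
Step 2: frontier [1–2 4, 2–5 10, 2–3 20, 1–4 11, 3–4 22] → take 1–2 (4); add 1.
Step 3: frontier [2–5 10, 2–3 20, 3–4 22] → take 2–5 (10); add 5.
Step 4: frontier [2–3 20, 3–4 22, 3–5 21] → take 2–3 (20); add 3.
The 3rd edge added is 2–5.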